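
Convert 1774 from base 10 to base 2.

Using repeated division by 2:
1774 ÷ 2 = 887 remainder 0
887 ÷ 2 = 443 remainder 1
443 ÷ 2 = 221 remainder 1
221 ÷ 2 = 110 remainder 1
110 ÷ 2 = 55 remainder 0
55 ÷ 2 = 27 remainder 1
27 ÷ 2 = 13 remainder 1
13 ÷ 2 = 6 remainder 1
6 ÷ 2 = 3 remainder 0
3 ÷ 2 = 1 remainder 1
1 ÷ 2 = 0 remainder 1
Reading remainders bottom to top: 11011101110



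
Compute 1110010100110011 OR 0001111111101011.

OR: 1 when either bit is 1
  1110010100110011
| 0001111111101011
------------------
  1111111111111011
Decimal: 58675 | 8171 = 65531



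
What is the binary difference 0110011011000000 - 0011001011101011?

Method 1 - Direct subtraction (column by column from the right: bit − bit − borrow-in; if negative, add 2 and borrow 1 from the next column):
borrow: 0110011111111110
        0110011011000000
-       0011001011101011
------------------------
        0011001111010101

Method 2 - Add two's complement:
Two's complement of 0011001011101011: invert → 1100110100010100, add 1 → 1100110100010101
  0110011011000000
+ 1100110100010101
------------------
 10011001111010101  (end carry out of the top bit = 1)
Discarding the end carry: 0011001111010101
Decimal check:
  0110011011000000 = 16384 + 8192 + 1024 + 512 + 128 + 64 = 26304
  0011001011101011 = 8192 + 4096 + 512 + 128 + 64 + 32 + 8 + 2 + 1 = 13035
  26304 - 13035 = 13269, and 0011001111010101 = 8192 + 4096 + 512 + 256 + 128 + 64 + 16 + 4 + 1 = 13269 ✓



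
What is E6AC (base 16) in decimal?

Expand by place value (powers of 16):
Digit values: E = 14, A = 10, C = 12
E6AC = 14 × 16^3 + 6 × 16^2 + 10 × 16^1 + 12 × 16^0
= 14 × 4096 + 6 × 256 + 10 × 16 + 12 × 1
= 57344 + 1536 + 160 + 12
= 59052



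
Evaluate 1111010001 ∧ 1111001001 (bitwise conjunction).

AND: 1 only when both bits are 1
  1111010001
& 1111001001
------------
  1111000001
Decimal: 977 & 969 = 961



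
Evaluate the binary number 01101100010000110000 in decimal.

Sum of powers of 2 for each 1-bit:
2^4 + 2^5 + 2^10 + 2^14 + 2^15 + 2^17 + 2^18
= 16 + 32 + 1024 + 16384 + 32768 + 131072 + 262144
= 443440



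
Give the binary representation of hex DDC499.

Convert each hex digit to 4 bits:
  D = 1101
  D = 1101
  C = 1100
  4 = 0100
  9 = 1001
  9 = 1001
Concatenate: 110111011100010010011001



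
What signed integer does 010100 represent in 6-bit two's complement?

Binary: 010100
Sign bit: 0 (non-negative)
Read directly as an unsigned value:
010100 = 16 + 4 = 20
Value: 20



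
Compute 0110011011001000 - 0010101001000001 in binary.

Method 1 - Direct subtraction (column by column from the right: bit − bit − borrow-in; if negative, add 2 and borrow 1 from the next column):
borrow: 0111000000001110
        0110011011001000
-       0010101001000001
------------------------
        0011110010000111

Method 2 - Add two's complement:
Two's complement of 0010101001000001: invert → 1101010110111110, add 1 → 1101010110111111
  0110011011001000
+ 1101010110111111
------------------
 10011110010000111  (end carry out of the top bit = 1)
Discarding the end carry: 0011110010000111
Decimal check:
  0110011011001000 = 16384 + 8192 + 1024 + 512 + 128 + 64 + 8 = 26312
  0010101001000001 = 8192 + 2048 + 512 + 64 + 1 = 10817
  26312 - 10817 = 15495, and 0011110010000111 = 8192 + 4096 + 2048 + 1024 + 128 + 4 + 2 + 1 = 15495 ✓



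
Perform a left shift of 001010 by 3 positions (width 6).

Original: 001010 (decimal 10)
Shift left by 3 positions
Append 3 zeros on the right and drop the 3 high bits that overflow the 6-bit width
Result: 010000 (decimal 16)
Equivalent: 10 << 3 = 10 × 2^3 = 80, truncated to 6 bits = 16



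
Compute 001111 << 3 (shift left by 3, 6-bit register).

Original: 001111 (decimal 15)
Shift left by 3 positions
Append 3 zeros on the right and drop the 3 high bits that overflow the 6-bit width
Result: 111000 (decimal 56)
Equivalent: 15 << 3 = 15 × 2^3 = 120, truncated to 6 bits = 56



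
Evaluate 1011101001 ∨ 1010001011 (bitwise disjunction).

OR: 1 when either bit is 1
  1011101001
| 1010001011
------------
  1011101011
Decimal: 745 | 651 = 747



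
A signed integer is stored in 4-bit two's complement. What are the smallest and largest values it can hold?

For 4-bit two's complement:
Minimum: -2^3 = -8
Maximum: 2^3 - 1 = 7



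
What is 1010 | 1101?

OR: 1 when either bit is 1
  1010
| 1101
------
  1111
Decimal: 10 | 13 = 15



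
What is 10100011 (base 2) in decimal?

Sum of powers of 2 for each 1-bit:
2^0 + 2^1 + 2^5 + 2^7
= 1 + 2 + 32 + 128
= 163



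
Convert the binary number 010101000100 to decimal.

Sum of powers of 2 for each 1-bit:
2^2 + 2^6 + 2^8 + 2^10
= 4 + 64 + 256 + 1024
= 1348



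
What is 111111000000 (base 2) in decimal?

Sum of powers of 2 for each 1-bit:
2^6 + 2^7 + 2^8 + 2^9 + 2^10 + 2^11
= 64 + 128 + 256 + 512 + 1024 + 2048
= 4032



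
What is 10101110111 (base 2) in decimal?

Sum of powers of 2 for each 1-bit:
2^0 + 2^1 + 2^2 + 2^4 + 2^5 + 2^6 + 2^8 + 2^10
= 1 + 2 + 4 + 16 + 32 + 64 + 256 + 1024
= 1399



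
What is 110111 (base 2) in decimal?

Sum of powers of 2 for each 1-bit:
2^0 + 2^1 + 2^2 + 2^4 + 2^5
= 1 + 2 + 4 + 16 + 32
= 55



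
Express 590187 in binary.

Using repeated division by 2:
590187 ÷ 2 = 295093 remainder 1
295093 ÷ 2 = 147546 remainder 1
147546 ÷ 2 = 73773 remainder 0
73773 ÷ 2 = 36886 remainder 1
36886 ÷ 2 = 18443 remainder 0
18443 ÷ 2 = 9221 remainder 1
9221 ÷ 2 = 4610 remainder 1
4610 ÷ 2 = 2305 remainder 0
2305 ÷ 2 = 1152 remainder 1
1152 ÷ 2 = 576 remainder 0
576 ÷ 2 = 288 remainder 0
288 ÷ 2 = 144 remainder 0
144 ÷ 2 = 72 remainder 0
72 ÷ 2 = 36 remainder 0
36 ÷ 2 = 18 remainder 0
18 ÷ 2 = 9 remainder 0
9 ÷ 2 = 4 remainder 1
4 ÷ 2 = 2 remainder 0
2 ÷ 2 = 1 remainder 0
1 ÷ 2 = 0 remainder 1
Reading remainders bottom to top: 10010000000101101011



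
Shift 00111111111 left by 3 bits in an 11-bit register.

Original: 00111111111 (decimal 511)
Shift left by 3 positions
Append 3 zeros on the right and drop the 3 high bits that overflow the 11-bit width
Result: 11111111000 (decimal 2040)
Equivalent: 511 << 3 = 511 × 2^3 = 4088, truncated to 11 bits = 2040



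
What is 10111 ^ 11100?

XOR: 1 when bits differ
  10111
^ 11100
-------
  01011
Decimal: 23 ^ 28 = 11



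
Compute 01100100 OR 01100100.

OR: 1 when either bit is 1
  01100100
| 01100100
----------
  01100100
Decimal: 100 | 100 = 100



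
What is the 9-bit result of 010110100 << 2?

Original: 010110100 (decimal 180)
Shift left by 2 positions
Append 2 zeros on the right and drop the 2 high bits that overflow the 9-bit width
Result: 011010000 (decimal 208)
Equivalent: 180 << 2 = 180 × 2^2 = 720, truncated to 9 bits = 208



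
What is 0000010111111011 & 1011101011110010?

AND: 1 only when both bits are 1
  0000010111111011
& 1011101011110010
------------------
  0000000011110010
Decimal: 1531 & 47858 = 242



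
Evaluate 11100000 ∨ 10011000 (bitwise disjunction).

OR: 1 when either bit is 1
  11100000
| 10011000
----------
  11111000
Decimal: 224 | 152 = 248



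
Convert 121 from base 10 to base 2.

Using repeated division by 2:
121 ÷ 2 = 60 remainder 1
60 ÷ 2 = 30 remainder 0
30 ÷ 2 = 15 remainder 0
15 ÷ 2 = 7 remainder 1
7 ÷ 2 = 3 remainder 1
3 ÷ 2 = 1 remainder 1
1 ÷ 2 = 0 remainder 1
Reading remainders bottom to top: 1111001



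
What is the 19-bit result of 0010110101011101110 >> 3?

Original: 0010110101011101110 (decimal 92910)
Shift right by 3 positions
Drop the 3 low bits; fill with zeros on the left
Result: 0000010110101011101 (decimal 11613)
Equivalent: 92910 >> 3 = 92910 ÷ 2^3 = 11613



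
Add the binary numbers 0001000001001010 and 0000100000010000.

Add column by column from the right: bit + bit + carry-in; write the sum mod 2, carry 1 when the sum is 2 or 3.
carry:  0000000000000000
        0001000001001010
+       0000100000010000
------------------------
       00001100001011010
(the carry out of the leftmost column, 0, becomes the leading bit)
Decimal check:
  0001000001001010 = 4096 + 64 + 8 + 2 = 4170
  0000100000010000 = 2048 + 16 = 2064
  4170 + 2064 = 6234, and 00001100001011010 = 4096 + 2048 + 64 + 16 + 8 + 2 = 6234 ✓



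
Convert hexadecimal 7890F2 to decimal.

Expand by place value (powers of 16):
Digit values: F = 15
7890F2 = 7 × 16^5 + 8 × 16^4 + 9 × 16^3 + 0 × 16^2 + 15 × 16^1 + 2 × 16^0
= 7 × 1048576 + 8 × 65536 + 9 × 4096 + 0 × 256 + 15 × 16 + 2 × 1
= 7340032 + 524288 + 36864 + 0 + 240 + 2
= 7901426



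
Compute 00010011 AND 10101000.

AND: 1 only when both bits are 1
  00010011
& 10101000
----------
  00000000
Decimal: 19 & 168 = 0



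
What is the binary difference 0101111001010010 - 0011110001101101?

Method 1 - Direct subtraction (column by column from the right: bit − bit − borrow-in; if negative, add 2 and borrow 1 from the next column):
borrow: 0100001111011010
        0101111001010010
-       0011110001101101
------------------------
        0010000111100101

Method 2 - Add two's complement:
Two's complement of 0011110001101101: invert → 1100001110010010, add 1 → 1100001110010011
  0101111001010010
+ 1100001110010011
------------------
 10010000111100101  (end carry out of the top bit = 1)
Discarding the end carry: 0010000111100101
Decimal check:
  0101111001010010 = 16384 + 4096 + 2048 + 1024 + 512 + 64 + 16 + 2 = 24146
  0011110001101101 = 8192 + 4096 + 2048 + 1024 + 64 + 32 + 8 + 4 + 1 = 15469
  24146 - 15469 = 8677, and 0010000111100101 = 8192 + 256 + 128 + 64 + 32 + 4 + 1 = 8677 ✓



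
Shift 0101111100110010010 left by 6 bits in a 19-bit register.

Original: 0101111100110010010 (decimal 194962)
Shift left by 6 positions
Append 6 zeros on the right and drop the 6 high bits that overflow the 19-bit width
Result: 1100110010010000000 (decimal 418944)
Equivalent: 194962 << 6 = 194962 × 2^6 = 12477568, truncated to 19 bits = 418944



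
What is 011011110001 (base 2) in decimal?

Sum of powers of 2 for each 1-bit:
2^0 + 2^4 + 2^5 + 2^6 + 2^7 + 2^9 + 2^10
= 1 + 16 + 32 + 64 + 128 + 512 + 1024
= 1777



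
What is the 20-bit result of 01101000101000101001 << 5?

Original: 01101000101000101001 (decimal 428585)
Shift left by 5 positions
Append 5 zeros on the right and drop the 5 high bits that overflow the 20-bit width
Result: 00010100010100100000 (decimal 83232)
Equivalent: 428585 << 5 = 428585 × 2^5 = 13714720, truncated to 20 bits = 83232



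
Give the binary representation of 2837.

Using repeated division by 2:
2837 ÷ 2 = 1418 remainder 1
1418 ÷ 2 = 709 remainder 0
709 ÷ 2 = 354 remainder 1
354 ÷ 2 = 177 remainder 0
177 ÷ 2 = 88 remainder 1
88 ÷ 2 = 44 remainder 0
44 ÷ 2 = 22 remainder 0
22 ÷ 2 = 11 remainder 0
11 ÷ 2 = 5 remainder 1
5 ÷ 2 = 2 remainder 1
2 ÷ 2 = 1 remainder 0
1 ÷ 2 = 0 remainder 1
Reading remainders bottom to top: 101100010101



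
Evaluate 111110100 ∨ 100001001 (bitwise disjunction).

OR: 1 when either bit is 1
  111110100
| 100001001
-----------
  111111101
Decimal: 500 | 265 = 509



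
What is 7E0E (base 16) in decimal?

Expand by place value (powers of 16):
Digit values: E = 14
7E0E = 7 × 16^3 + 14 × 16^2 + 0 × 16^1 + 14 × 16^0
= 7 × 4096 + 14 × 256 + 0 × 16 + 14 × 1
= 28672 + 3584 + 0 + 14
= 32270



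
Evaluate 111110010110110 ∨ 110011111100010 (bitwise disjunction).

OR: 1 when either bit is 1
  111110010110110
| 110011111100010
-----------------
  111111111110110
Decimal: 31926 | 26594 = 32758



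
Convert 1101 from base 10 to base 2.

Using repeated division by 2:
1101 ÷ 2 = 550 remainder 1
550 ÷ 2 = 275 remainder 0
275 ÷ 2 = 137 remainder 1
137 ÷ 2 = 68 remainder 1
68 ÷ 2 = 34 remainder 0
34 ÷ 2 = 17 remainder 0
17 ÷ 2 = 8 remainder 1
8 ÷ 2 = 4 remainder 0
4 ÷ 2 = 2 remainder 0
2 ÷ 2 = 1 remainder 0
1 ÷ 2 = 0 remainder 1
Reading remainders bottom to top: 10001001101



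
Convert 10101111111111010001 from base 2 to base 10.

Sum of powers of 2 for each 1-bit:
2^0 + 2^4 + 2^6 + 2^7 + 2^8 + 2^9 + 2^10 + 2^11 + 2^12 + 2^13 + 2^14 + 2^15 + 2^17 + 2^19
= 1 + 16 + 64 + 128 + 256 + 512 + 1024 + 2048 + 4096 + 8192 + 16384 + 32768 + 131072 + 524288
= 720849



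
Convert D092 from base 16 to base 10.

Expand by place value (powers of 16):
Digit values: D = 13
D092 = 13 × 16^3 + 0 × 16^2 + 9 × 16^1 + 2 × 16^0
= 13 × 4096 + 0 × 256 + 9 × 16 + 2 × 1
= 53248 + 0 + 144 + 2
= 53394



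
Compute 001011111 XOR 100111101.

XOR: 1 when bits differ
  001011111
^ 100111101
-----------
  101100010
Decimal: 95 ^ 317 = 354



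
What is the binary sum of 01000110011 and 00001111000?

Add column by column from the right: bit + bit + carry-in; write the sum mod 2, carry 1 when the sum is 2 or 3.
carry:  00011100000
        01000110011
+       00001111000
-------------------
       001010101011
(the carry out of the leftmost column, 0, becomes the leading bit)
Decimal check:
  01000110011 = 512 + 32 + 16 + 2 + 1 = 563
  00001111000 = 64 + 32 + 16 + 8 = 120
  563 + 120 = 683, and 001010101011 = 512 + 128 + 32 + 8 + 2 + 1 = 683 ✓



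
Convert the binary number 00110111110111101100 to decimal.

Sum of powers of 2 for each 1-bit:
2^2 + 2^3 + 2^5 + 2^6 + 2^7 + 2^8 + 2^10 + 2^11 + 2^12 + 2^13 + 2^14 + 2^16 + 2^17
= 4 + 8 + 32 + 64 + 128 + 256 + 1024 + 2048 + 4096 + 8192 + 16384 + 65536 + 131072
= 228844



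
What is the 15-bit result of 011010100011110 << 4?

Original: 011010100011110 (decimal 13598)
Shift left by 4 positions
Append 4 zeros on the right and drop the 4 high bits that overflow the 15-bit width
Result: 101000111100000 (decimal 20960)
Equivalent: 13598 << 4 = 13598 × 2^4 = 217568, truncated to 15 bits = 20960



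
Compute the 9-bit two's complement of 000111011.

Original: 000111011
Step 1 - Invert all bits: 111000100
Step 2 - Add 1: 111000101
Verification: 000111011 + 111000101 = 1000000000; discarding the end carry (carry out of the top bit) leaves the 9-bit value 000000000, as required for x + (-x)



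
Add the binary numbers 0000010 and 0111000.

Add column by column from the right: bit + bit + carry-in; write the sum mod 2, carry 1 when the sum is 2 or 3.
carry:  0000000
        0000010
+       0111000
---------------
       00111010
(the carry out of the leftmost column, 0, becomes the leading bit)
Decimal check:
  0000010 = 2
  0111000 = 32 + 16 + 8 = 56
  2 + 56 = 58, and 00111010 = 32 + 16 + 8 + 2 = 58 ✓



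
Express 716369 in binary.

Using repeated division by 2:
716369 ÷ 2 = 358184 remainder 1
358184 ÷ 2 = 179092 remainder 0
179092 ÷ 2 = 89546 remainder 0
89546 ÷ 2 = 44773 remainder 0
44773 ÷ 2 = 22386 remainder 1
22386 ÷ 2 = 11193 remainder 0
11193 ÷ 2 = 5596 remainder 1
5596 ÷ 2 = 2798 remainder 0
2798 ÷ 2 = 1399 remainder 0
1399 ÷ 2 = 699 remainder 1
699 ÷ 2 = 349 remainder 1
349 ÷ 2 = 174 remainder 1
174 ÷ 2 = 87 remainder 0
87 ÷ 2 = 43 remainder 1
43 ÷ 2 = 21 remainder 1
21 ÷ 2 = 10 remainder 1
10 ÷ 2 = 5 remainder 0
5 ÷ 2 = 2 remainder 1
2 ÷ 2 = 1 remainder 0
1 ÷ 2 = 0 remainder 1
Reading remainders bottom to top: 10101110111001010001



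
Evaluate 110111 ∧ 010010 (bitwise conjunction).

AND: 1 only when both bits are 1
  110111
& 010010
--------
  010010
Decimal: 55 & 18 = 18



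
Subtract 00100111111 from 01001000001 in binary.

Method 1 - Direct subtraction (column by column from the right: bit − bit − borrow-in; if negative, add 2 and borrow 1 from the next column):
borrow: 01001111100
        01001000001
-       00100111111
-------------------
        00100000010

Method 2 - Add two's complement:
Two's complement of 00100111111: invert → 11011000000, add 1 → 11011000001
  01001000001
+ 11011000001
-------------
 100100000010  (end carry out of the top bit = 1)
Discarding the end carry: 00100000010
Decimal check:
  01001000001 = 512 + 64 + 1 = 577
  00100111111 = 256 + 32 + 16 + 8 + 4 + 2 + 1 = 319
  577 - 319 = 258, and 00100000010 = 256 + 2 = 258 ✓



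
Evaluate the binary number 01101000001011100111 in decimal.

Sum of powers of 2 for each 1-bit:
2^0 + 2^1 + 2^2 + 2^5 + 2^6 + 2^7 + 2^9 + 2^15 + 2^17 + 2^18
= 1 + 2 + 4 + 32 + 64 + 128 + 512 + 32768 + 131072 + 262144
= 426727



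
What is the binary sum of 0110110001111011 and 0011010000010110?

Add column by column from the right: bit + bit + carry-in; write the sum mod 2, carry 1 when the sum is 2 or 3.
carry:  1111100011111100
        0110110001111011
+       0011010000010110
------------------------
       01010000010010001
(the carry out of the leftmost column, 0, becomes the leading bit)
Decimal check:
  0110110001111011 = 16384 + 8192 + 2048 + 1024 + 64 + 32 + 16 + 8 + 2 + 1 = 27771
  0011010000010110 = 8192 + 4096 + 1024 + 16 + 4 + 2 = 13334
  27771 + 13334 = 41105, and 01010000010010001 = 32768 + 8192 + 128 + 16 + 1 = 41105 ✓



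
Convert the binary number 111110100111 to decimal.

Sum of powers of 2 for each 1-bit:
2^0 + 2^1 + 2^2 + 2^5 + 2^7 + 2^8 + 2^9 + 2^10 + 2^11
= 1 + 2 + 4 + 32 + 128 + 256 + 512 + 1024 + 2048
= 4007



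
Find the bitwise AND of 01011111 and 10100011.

AND: 1 only when both bits are 1
  01011111
& 10100011
----------
  00000011
Decimal: 95 & 163 = 3



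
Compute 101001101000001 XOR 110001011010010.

XOR: 1 when bits differ
  101001101000001
^ 110001011010010
-----------------
  011000110010011
Decimal: 21313 ^ 25298 = 12691



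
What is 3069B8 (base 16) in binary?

Convert each hex digit to 4 bits:
  3 = 0011
  0 = 0000
  6 = 0110
  9 = 1001
  B = 1011
  8 = 1000
Concatenate: 001100000110100110111000



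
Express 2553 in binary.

Using repeated division by 2:
2553 ÷ 2 = 1276 remainder 1
1276 ÷ 2 = 638 remainder 0
638 ÷ 2 = 319 remainder 0
319 ÷ 2 = 159 remainder 1
159 ÷ 2 = 79 remainder 1
79 ÷ 2 = 39 remainder 1
39 ÷ 2 = 19 remainder 1
19 ÷ 2 = 9 remainder 1
9 ÷ 2 = 4 remainder 1
4 ÷ 2 = 2 remainder 0
2 ÷ 2 = 1 remainder 0
1 ÷ 2 = 0 remainder 1
Reading remainders bottom to top: 100111111001



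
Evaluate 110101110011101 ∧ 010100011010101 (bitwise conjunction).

AND: 1 only when both bits are 1
  110101110011101
& 010100011010101
-----------------
  010100010010101
Decimal: 27549 & 10453 = 10389



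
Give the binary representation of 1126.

Using repeated division by 2:
1126 ÷ 2 = 563 remainder 0
563 ÷ 2 = 281 remainder 1
281 ÷ 2 = 140 remainder 1
140 ÷ 2 = 70 remainder 0
70 ÷ 2 = 35 remainder 0
35 ÷ 2 = 17 remainder 1
17 ÷ 2 = 8 remainder 1
8 ÷ 2 = 4 remainder 0
4 ÷ 2 = 2 remainder 0
2 ÷ 2 = 1 remainder 0
1 ÷ 2 = 0 remainder 1
Reading remainders bottom to top: 10001100110



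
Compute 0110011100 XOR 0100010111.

XOR: 1 when bits differ
  0110011100
^ 0100010111
------------
  0010001011
Decimal: 412 ^ 279 = 139



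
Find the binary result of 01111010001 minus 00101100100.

Method 1 - Direct subtraction (column by column from the right: bit − bit − borrow-in; if negative, add 2 and borrow 1 from the next column):
borrow: 00011011000
        01111010001
-       00101100100
-------------------
        01001101101

Method 2 - Add two's complement:
Two's complement of 00101100100: invert → 11010011011, add 1 → 11010011100
  01111010001
+ 11010011100
-------------
 101001101101  (end carry out of the top bit = 1)
Discarding the end carry: 01001101101
Decimal check:
  01111010001 = 512 + 256 + 128 + 64 + 16 + 1 = 977
  00101100100 = 256 + 64 + 32 + 4 = 356
  977 - 356 = 621, and 01001101101 = 512 + 64 + 32 + 8 + 4 + 1 = 621 ✓



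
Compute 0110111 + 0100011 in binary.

Add column by column from the right: bit + bit + carry-in; write the sum mod 2, carry 1 when the sum is 2 or 3.
carry:  1001110
        0110111
+       0100011
---------------
       01011010
(the carry out of the leftmost column, 0, becomes the leading bit)
Decimal check:
  0110111 = 32 + 16 + 4 + 2 + 1 = 55
  0100011 = 32 + 2 + 1 = 35
  55 + 35 = 90, and 01011010 = 64 + 16 + 8 + 2 = 90 ✓



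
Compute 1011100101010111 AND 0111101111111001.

AND: 1 only when both bits are 1
  1011100101010111
& 0111101111111001
------------------
  0011100101010001
Decimal: 47447 & 31737 = 14673



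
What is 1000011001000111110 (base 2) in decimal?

Sum of powers of 2 for each 1-bit:
2^1 + 2^2 + 2^3 + 2^4 + 2^5 + 2^9 + 2^12 + 2^13 + 2^18
= 2 + 4 + 8 + 16 + 32 + 512 + 4096 + 8192 + 262144
= 275006



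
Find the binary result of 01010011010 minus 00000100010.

Method 1 - Direct subtraction (column by column from the right: bit − bit − borrow-in; if negative, add 2 and borrow 1 from the next column):
borrow: 00011000000
        01010011010
-       00000100010
-------------------
        01001111000

Method 2 - Add two's complement:
Two's complement of 00000100010: invert → 11111011101, add 1 → 11111011110
  01010011010
+ 11111011110
-------------
 101001111000  (end carry out of the top bit = 1)
Discarding the end carry: 01001111000
Decimal check:
  01010011010 = 512 + 128 + 16 + 8 + 2 = 666
  00000100010 = 32 + 2 = 34
  666 - 34 = 632, and 01001111000 = 512 + 64 + 32 + 16 + 8 = 632 ✓



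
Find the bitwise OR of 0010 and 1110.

OR: 1 when either bit is 1
  0010
| 1110
------
  1110
Decimal: 2 | 14 = 14



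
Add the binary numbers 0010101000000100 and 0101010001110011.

Add column by column from the right: bit + bit + carry-in; write the sum mod 2, carry 1 when the sum is 2 or 3.
carry:  0000000000000000
        0010101000000100
+       0101010001110011
------------------------
       00111111001110111
(the carry out of the leftmost column, 0, becomes the leading bit)
Decimal check:
  0010101000000100 = 8192 + 2048 + 512 + 4 = 10756
  0101010001110011 = 16384 + 4096 + 1024 + 64 + 32 + 16 + 2 + 1 = 21619
  10756 + 21619 = 32375, and 00111111001110111 = 16384 + 8192 + 4096 + 2048 + 1024 + 512 + 64 + 32 + 16 + 4 + 2 + 1 = 32375 ✓



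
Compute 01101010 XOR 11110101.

XOR: 1 when bits differ
  01101010
^ 11110101
----------
  10011111
Decimal: 106 ^ 245 = 159



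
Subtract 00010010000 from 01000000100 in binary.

Method 1 - Direct subtraction (column by column from the right: bit − bit − borrow-in; if negative, add 2 and borrow 1 from the next column):
borrow: 01111100000
        01000000100
-       00010010000
-------------------
        00101110100

Method 2 - Add two's complement:
Two's complement of 00010010000: invert → 11101101111, add 1 → 11101110000
  01000000100
+ 11101110000
-------------
 100101110100  (end carry out of the top bit = 1)
Discarding the end carry: 00101110100
Decimal check:
  01000000100 = 512 + 4 = 516
  00010010000 = 128 + 16 = 144
  516 - 144 = 372, and 00101110100 = 256 + 64 + 32 + 16 + 4 = 372 ✓



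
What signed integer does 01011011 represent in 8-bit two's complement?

Binary: 01011011
Sign bit: 0 (non-negative)
Read directly as an unsigned value:
01011011 = 64 + 16 + 8 + 2 + 1 = 91
Value: 91



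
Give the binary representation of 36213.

Using repeated division by 2:
36213 ÷ 2 = 18106 remainder 1
18106 ÷ 2 = 9053 remainder 0
9053 ÷ 2 = 4526 remainder 1
4526 ÷ 2 = 2263 remainder 0
2263 ÷ 2 = 1131 remainder 1
1131 ÷ 2 = 565 remainder 1
565 ÷ 2 = 282 remainder 1
282 ÷ 2 = 141 remainder 0
141 ÷ 2 = 70 remainder 1
70 ÷ 2 = 35 remainder 0
35 ÷ 2 = 17 remainder 1
17 ÷ 2 = 8 remainder 1
8 ÷ 2 = 4 remainder 0
4 ÷ 2 = 2 remainder 0
2 ÷ 2 = 1 remainder 0
1 ÷ 2 = 0 remainder 1
Reading remainders bottom to top: 1000110101110101



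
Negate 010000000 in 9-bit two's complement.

Original: 010000000
Step 1 - Invert all bits: 101111111
Step 2 - Add 1: 110000000
Verification: 010000000 + 110000000 = 1000000000; discarding the end carry (carry out of the top bit) leaves the 9-bit value 000000000, as required for x + (-x)



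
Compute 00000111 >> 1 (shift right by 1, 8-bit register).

Original: 00000111 (decimal 7)
Shift right by 1 position
Drop the 1 low bit; fill with zero on the left
Result: 00000011 (decimal 3)
Equivalent: 7 >> 1 = 7 ÷ 2^1 = 3



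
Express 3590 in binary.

Using repeated division by 2:
3590 ÷ 2 = 1795 remainder 0
1795 ÷ 2 = 897 remainder 1
897 ÷ 2 = 448 remainder 1
448 ÷ 2 = 224 remainder 0
224 ÷ 2 = 112 remainder 0
112 ÷ 2 = 56 remainder 0
56 ÷ 2 = 28 remainder 0
28 ÷ 2 = 14 remainder 0
14 ÷ 2 = 7 remainder 0
7 ÷ 2 = 3 remainder 1
3 ÷ 2 = 1 remainder 1
1 ÷ 2 = 0 remainder 1
Reading remainders bottom to top: 111000000110



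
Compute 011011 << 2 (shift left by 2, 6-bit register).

Original: 011011 (decimal 27)
Shift left by 2 positions
Append 2 zeros on the right and drop the 2 high bits that overflow the 6-bit width
Result: 101100 (decimal 44)
Equivalent: 27 << 2 = 27 × 2^2 = 108, truncated to 6 bits = 44



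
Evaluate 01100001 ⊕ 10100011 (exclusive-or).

XOR: 1 when bits differ
  01100001
^ 10100011
----------
  11000010
Decimal: 97 ^ 163 = 194



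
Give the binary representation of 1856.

Using repeated division by 2:
1856 ÷ 2 = 928 remainder 0
928 ÷ 2 = 464 remainder 0
464 ÷ 2 = 232 remainder 0
232 ÷ 2 = 116 remainder 0
116 ÷ 2 = 58 remainder 0
58 ÷ 2 = 29 remainder 0
29 ÷ 2 = 14 remainder 1
14 ÷ 2 = 7 remainder 0
7 ÷ 2 = 3 remainder 1
3 ÷ 2 = 1 remainder 1
1 ÷ 2 = 0 remainder 1
Reading remainders bottom to top: 11101000000



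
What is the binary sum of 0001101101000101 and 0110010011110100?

Add column by column from the right: bit + bit + carry-in; write the sum mod 2, carry 1 when the sum is 2 or 3.
carry:  1111111110001000
        0001101101000101
+       0110010011110100
------------------------
       01000000000111001
(the carry out of the leftmost column, 0, becomes the leading bit)
Decimal check:
  0001101101000101 = 4096 + 2048 + 512 + 256 + 64 + 4 + 1 = 6981
  0110010011110100 = 16384 + 8192 + 1024 + 128 + 64 + 32 + 16 + 4 = 25844
  6981 + 25844 = 32825, and 01000000000111001 = 32768 + 32 + 16 + 8 + 1 = 32825 ✓



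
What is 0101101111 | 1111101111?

OR: 1 when either bit is 1
  0101101111
| 1111101111
------------
  1111101111
Decimal: 367 | 1007 = 1007



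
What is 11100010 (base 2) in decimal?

Sum of powers of 2 for each 1-bit:
2^1 + 2^5 + 2^6 + 2^7
= 2 + 32 + 64 + 128
= 226



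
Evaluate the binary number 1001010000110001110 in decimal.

Sum of powers of 2 for each 1-bit:
2^1 + 2^2 + 2^3 + 2^7 + 2^8 + 2^13 + 2^15 + 2^18
= 2 + 4 + 8 + 128 + 256 + 8192 + 32768 + 262144
= 303502



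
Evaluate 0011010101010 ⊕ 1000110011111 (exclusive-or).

XOR: 1 when bits differ
  0011010101010
^ 1000110011111
---------------
  1011100110101
Decimal: 1706 ^ 4511 = 5941



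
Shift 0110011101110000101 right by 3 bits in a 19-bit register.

Original: 0110011101110000101 (decimal 211845)
Shift right by 3 positions
Drop the 3 low bits; fill with zeros on the left
Result: 0000110011101110000 (decimal 26480)
Equivalent: 211845 >> 3 = 211845 ÷ 2^3 = 26480



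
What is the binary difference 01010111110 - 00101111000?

Method 1 - Direct subtraction (column by column from the right: bit − bit − borrow-in; if negative, add 2 and borrow 1 from the next column):
borrow: 01010000000
        01010111110
-       00101111000
-------------------
        00101000110

Method 2 - Add two's complement:
Two's complement of 00101111000: invert → 11010000111, add 1 → 11010001000
  01010111110
+ 11010001000
-------------
 100101000110  (end carry out of the top bit = 1)
Discarding the end carry: 00101000110
Decimal check:
  01010111110 = 512 + 128 + 32 + 16 + 8 + 4 + 2 = 702
  00101111000 = 256 + 64 + 32 + 16 + 8 = 376
  702 - 376 = 326, and 00101000110 = 256 + 64 + 4 + 2 = 326 ✓



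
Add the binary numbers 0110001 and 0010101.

Add column by column from the right: bit + bit + carry-in; write the sum mod 2, carry 1 when the sum is 2 or 3.
carry:  1100010
        0110001
+       0010101
---------------
       01000110
(the carry out of the leftmost column, 0, becomes the leading bit)
Decimal check:
  0110001 = 32 + 16 + 1 = 49
  0010101 = 16 + 4 + 1 = 21
  49 + 21 = 70, and 01000110 = 64 + 4 + 2 = 70 ✓



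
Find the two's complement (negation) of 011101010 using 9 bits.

Original: 011101010
Step 1 - Invert all bits: 100010101
Step 2 - Add 1: 100010110
Verification: 011101010 + 100010110 = 1000000000; discarding the end carry (carry out of the top bit) leaves the 9-bit value 000000000, as required for x + (-x)



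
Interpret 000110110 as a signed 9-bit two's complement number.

Binary: 000110110
Sign bit: 0 (non-negative)
Read directly as an unsigned value:
000110110 = 32 + 16 + 4 + 2 = 54
Value: 54



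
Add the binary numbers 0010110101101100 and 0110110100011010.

Add column by column from the right: bit + bit + carry-in; write the sum mod 2, carry 1 when the sum is 2 or 3.
carry:  1101101011110000
        0010110101101100
+       0110110100011010
------------------------
       01001101010000110
(the carry out of the leftmost column, 0, becomes the leading bit)
Decimal check:
  0010110101101100 = 8192 + 2048 + 1024 + 256 + 64 + 32 + 8 + 4 = 11628
  0110110100011010 = 16384 + 8192 + 2048 + 1024 + 256 + 16 + 8 + 2 = 27930
  11628 + 27930 = 39558, and 01001101010000110 = 32768 + 4096 + 2048 + 512 + 128 + 4 + 2 = 39558 ✓



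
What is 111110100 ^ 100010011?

XOR: 1 when bits differ
  111110100
^ 100010011
-----------
  011100111
Decimal: 500 ^ 275 = 231



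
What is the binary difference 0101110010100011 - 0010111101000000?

Method 1 - Direct subtraction (column by column from the right: bit − bit − borrow-in; if negative, add 2 and borrow 1 from the next column):
borrow: 0101111010000000
        0101110010100011
-       0010111101000000
------------------------
        0010110101100011

Method 2 - Add two's complement:
Two's complement of 0010111101000000: invert → 1101000010111111, add 1 → 1101000011000000
  0101110010100011
+ 1101000011000000
------------------
 10010110101100011  (end carry out of the top bit = 1)
Discarding the end carry: 0010110101100011
Decimal check:
  0101110010100011 = 16384 + 4096 + 2048 + 1024 + 128 + 32 + 2 + 1 = 23715
  0010111101000000 = 8192 + 2048 + 1024 + 512 + 256 + 64 = 12096
  23715 - 12096 = 11619, and 0010110101100011 = 8192 + 2048 + 1024 + 256 + 64 + 32 + 2 + 1 = 11619 ✓



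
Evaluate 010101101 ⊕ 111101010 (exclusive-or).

XOR: 1 when bits differ
  010101101
^ 111101010
-----------
  101000111
Decimal: 173 ^ 490 = 327



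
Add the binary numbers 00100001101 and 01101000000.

Add column by column from the right: bit + bit + carry-in; write the sum mod 2, carry 1 when the sum is 2 or 3.
carry:  11000000000
        00100001101
+       01101000000
-------------------
       010001001101
(the carry out of the leftmost column, 0, becomes the leading bit)
Decimal check:
  00100001101 = 256 + 8 + 4 + 1 = 269
  01101000000 = 512 + 256 + 64 = 832
  269 + 832 = 1101, and 010001001101 = 1024 + 64 + 8 + 4 + 1 = 1101 ✓



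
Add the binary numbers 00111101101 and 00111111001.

Add column by column from the right: bit + bit + carry-in; write the sum mod 2, carry 1 when the sum is 2 or 3.
carry:  01111110010
        00111101101
+       00111111001
-------------------
       001111100110
(the carry out of the leftmost column, 0, becomes the leading bit)
Decimal check:
  00111101101 = 256 + 128 + 64 + 32 + 8 + 4 + 1 = 493
  00111111001 = 256 + 128 + 64 + 32 + 16 + 8 + 1 = 505
  493 + 505 = 998, and 001111100110 = 512 + 256 + 128 + 64 + 32 + 4 + 2 = 998 ✓



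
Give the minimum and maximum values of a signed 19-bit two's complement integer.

For 19-bit two's complement:
Minimum: -2^18 = -262144
Maximum: 2^18 - 1 = 262143



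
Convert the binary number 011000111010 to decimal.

Sum of powers of 2 for each 1-bit:
2^1 + 2^3 + 2^4 + 2^5 + 2^9 + 2^10
= 2 + 8 + 16 + 32 + 512 + 1024
= 1594



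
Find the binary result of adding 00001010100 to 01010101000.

Add column by column from the right: bit + bit + carry-in; write the sum mod 2, carry 1 when the sum is 2 or 3.
carry:  00000000000
        00001010100
+       01010101000
-------------------
       001011111100
(the carry out of the leftmost column, 0, becomes the leading bit)
Decimal check:
  00001010100 = 64 + 16 + 4 = 84
  01010101000 = 512 + 128 + 32 + 8 = 680
  84 + 680 = 764, and 001011111100 = 512 + 128 + 64 + 32 + 16 + 8 + 4 = 764 ✓



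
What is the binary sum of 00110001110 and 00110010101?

Add column by column from the right: bit + bit + carry-in; write the sum mod 2, carry 1 when the sum is 2 or 3.
carry:  01100111000
        00110001110
+       00110010101
-------------------
       001100100011
(the carry out of the leftmost column, 0, becomes the leading bit)
Decimal check:
  00110001110 = 256 + 128 + 8 + 4 + 2 = 398
  00110010101 = 256 + 128 + 16 + 4 + 1 = 405
  398 + 405 = 803, and 001100100011 = 512 + 256 + 32 + 2 + 1 = 803 ✓



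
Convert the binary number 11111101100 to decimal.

Sum of powers of 2 for each 1-bit:
2^2 + 2^3 + 2^5 + 2^6 + 2^7 + 2^8 + 2^9 + 2^10
= 4 + 8 + 32 + 64 + 128 + 256 + 512 + 1024
= 2028



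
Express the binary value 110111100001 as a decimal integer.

Sum of powers of 2 for each 1-bit:
2^0 + 2^5 + 2^6 + 2^7 + 2^8 + 2^10 + 2^11
= 1 + 32 + 64 + 128 + 256 + 1024 + 2048
= 3553



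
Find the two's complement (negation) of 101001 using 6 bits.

Original (sign bit 1, negative): 101001
Step 1 - Invert all bits: 010110
Step 2 - Add 1: 010111
Verification: 101001 + 010111 = 1000000; discarding the end carry (carry out of the top bit) leaves the 6-bit value 000000, as required for x + (-x)



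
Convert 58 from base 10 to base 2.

Using repeated division by 2:
58 ÷ 2 = 29 remainder 0
29 ÷ 2 = 14 remainder 1
14 ÷ 2 = 7 remainder 0
7 ÷ 2 = 3 remainder 1
3 ÷ 2 = 1 remainder 1
1 ÷ 2 = 0 remainder 1
Reading remainders bottom to top: 111010



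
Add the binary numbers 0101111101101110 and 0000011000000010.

Add column by column from the right: bit + bit + carry-in; write the sum mod 2, carry 1 when the sum is 2 or 3.
carry:  0011110000011100
        0101111101101110
+       0000011000000010
------------------------
       00110010101110000
(the carry out of the leftmost column, 0, becomes the leading bit)
Decimal check:
  0101111101101110 = 16384 + 4096 + 2048 + 1024 + 512 + 256 + 64 + 32 + 8 + 4 + 2 = 24430
  0000011000000010 = 1024 + 512 + 2 = 1538
  24430 + 1538 = 25968, and 00110010101110000 = 16384 + 8192 + 1024 + 256 + 64 + 32 + 16 = 25968 ✓



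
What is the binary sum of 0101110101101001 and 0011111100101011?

Add column by column from the right: bit + bit + carry-in; write the sum mod 2, carry 1 when the sum is 2 or 3.
carry:  1111111011010110
        0101110101101001
+       0011111100101011
------------------------
       01001110010010100
(the carry out of the leftmost column, 0, becomes the leading bit)
Decimal check:
  0101110101101001 = 16384 + 4096 + 2048 + 1024 + 256 + 64 + 32 + 8 + 1 = 23913
  0011111100101011 = 8192 + 4096 + 2048 + 1024 + 512 + 256 + 32 + 8 + 2 + 1 = 16171
  23913 + 16171 = 40084, and 01001110010010100 = 32768 + 4096 + 2048 + 1024 + 128 + 16 + 4 = 40084 ✓



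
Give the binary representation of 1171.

Using repeated division by 2:
1171 ÷ 2 = 585 remainder 1
585 ÷ 2 = 292 remainder 1
292 ÷ 2 = 146 remainder 0
146 ÷ 2 = 73 remainder 0
73 ÷ 2 = 36 remainder 1
36 ÷ 2 = 18 remainder 0
18 ÷ 2 = 9 remainder 0
9 ÷ 2 = 4 remainder 1
4 ÷ 2 = 2 remainder 0
2 ÷ 2 = 1 remainder 0
1 ÷ 2 = 0 remainder 1
Reading remainders bottom to top: 10010010011



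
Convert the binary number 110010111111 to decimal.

Sum of powers of 2 for each 1-bit:
2^0 + 2^1 + 2^2 + 2^3 + 2^4 + 2^5 + 2^7 + 2^10 + 2^11
= 1 + 2 + 4 + 8 + 16 + 32 + 128 + 1024 + 2048
= 3263



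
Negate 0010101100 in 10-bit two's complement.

Original: 0010101100
Step 1 - Invert all bits: 1101010011
Step 2 - Add 1: 1101010100
Verification: 0010101100 + 1101010100 = 10000000000; discarding the end carry (carry out of the top bit) leaves the 10-bit value 0000000000, as required for x + (-x)



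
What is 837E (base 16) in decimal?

Expand by place value (powers of 16):
Digit values: E = 14
837E = 8 × 16^3 + 3 × 16^2 + 7 × 16^1 + 14 × 16^0
= 8 × 4096 + 3 × 256 + 7 × 16 + 14 × 1
= 32768 + 768 + 112 + 14
= 33662



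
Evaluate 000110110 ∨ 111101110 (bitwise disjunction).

OR: 1 when either bit is 1
  000110110
| 111101110
-----------
  111111110
Decimal: 54 | 494 = 510



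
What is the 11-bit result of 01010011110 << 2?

Original: 01010011110 (decimal 670)
Shift left by 2 positions
Append 2 zeros on the right and drop the 2 high bits that overflow the 11-bit width
Result: 01001111000 (decimal 632)
Equivalent: 670 << 2 = 670 × 2^2 = 2680, truncated to 11 bits = 632



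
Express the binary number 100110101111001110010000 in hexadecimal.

Group into 4-bit nibbles from right:
  1001 = 9
  1010 = A
  1111 = F
  0011 = 3
  1001 = 9
  0000 = 0
Result: 9AF390



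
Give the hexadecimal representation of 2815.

Using repeated division by 16 (digits 10–15 are A–F):
2815 ÷ 16 = 175 remainder 15 (F)
175 ÷ 16 = 10 remainder 15 (F)
10 ÷ 16 = 0 remainder 10 (A)
Reading remainders bottom to top: AFF



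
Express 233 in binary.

Using repeated division by 2:
233 ÷ 2 = 116 remainder 1
116 ÷ 2 = 58 remainder 0
58 ÷ 2 = 29 remainder 0
29 ÷ 2 = 14 remainder 1
14 ÷ 2 = 7 remainder 0
7 ÷ 2 = 3 remainder 1
3 ÷ 2 = 1 remainder 1
1 ÷ 2 = 0 remainder 1
Reading remainders bottom to top: 11101001



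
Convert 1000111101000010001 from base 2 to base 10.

Sum of powers of 2 for each 1-bit:
2^0 + 2^4 + 2^9 + 2^11 + 2^12 + 2^13 + 2^14 + 2^18
= 1 + 16 + 512 + 2048 + 4096 + 8192 + 16384 + 262144
= 293393



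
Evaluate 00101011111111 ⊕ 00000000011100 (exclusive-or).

XOR: 1 when bits differ
  00101011111111
^ 00000000011100
----------------
  00101011100011
Decimal: 2815 ^ 28 = 2787



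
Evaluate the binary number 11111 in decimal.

Sum of powers of 2 for each 1-bit:
2^0 + 2^1 + 2^2 + 2^3 + 2^4
= 1 + 2 + 4 + 8 + 16
= 31



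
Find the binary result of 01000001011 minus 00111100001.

Method 1 - Direct subtraction (column by column from the right: bit − bit − borrow-in; if negative, add 2 and borrow 1 from the next column):
borrow: 01111000000
        01000001011
-       00111100001
-------------------
        00000101010

Method 2 - Add two's complement:
Two's complement of 00111100001: invert → 11000011110, add 1 → 11000011111
  01000001011
+ 11000011111
-------------
 100000101010  (end carry out of the top bit = 1)
Discarding the end carry: 00000101010
Decimal check:
  01000001011 = 512 + 8 + 2 + 1 = 523
  00111100001 = 256 + 128 + 64 + 32 + 1 = 481
  523 - 481 = 42, and 00000101010 = 32 + 8 + 2 = 42 ✓



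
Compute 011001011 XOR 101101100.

XOR: 1 when bits differ
  011001011
^ 101101100
-----------
  110100111
Decimal: 203 ^ 364 = 423



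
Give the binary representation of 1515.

Using repeated division by 2:
1515 ÷ 2 = 757 remainder 1
757 ÷ 2 = 378 remainder 1
378 ÷ 2 = 189 remainder 0
189 ÷ 2 = 94 remainder 1
94 ÷ 2 = 47 remainder 0
47 ÷ 2 = 23 remainder 1
23 ÷ 2 = 11 remainder 1
11 ÷ 2 = 5 remainder 1
5 ÷ 2 = 2 remainder 1
2 ÷ 2 = 1 remainder 0
1 ÷ 2 = 0 remainder 1
Reading remainders bottom to top: 10111101011



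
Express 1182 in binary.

Using repeated division by 2:
1182 ÷ 2 = 591 remainder 0
591 ÷ 2 = 295 remainder 1
295 ÷ 2 = 147 remainder 1
147 ÷ 2 = 73 remainder 1
73 ÷ 2 = 36 remainder 1
36 ÷ 2 = 18 remainder 0
18 ÷ 2 = 9 remainder 0
9 ÷ 2 = 4 remainder 1
4 ÷ 2 = 2 remainder 0
2 ÷ 2 = 1 remainder 0
1 ÷ 2 = 0 remainder 1
Reading remainders bottom to top: 10010011110



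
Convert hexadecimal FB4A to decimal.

Expand by place value (powers of 16):
Digit values: F = 15, B = 11, A = 10
FB4A = 15 × 16^3 + 11 × 16^2 + 4 × 16^1 + 10 × 16^0
= 15 × 4096 + 11 × 256 + 4 × 16 + 10 × 1
= 61440 + 2816 + 64 + 10
= 64330



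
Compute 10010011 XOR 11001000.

XOR: 1 when bits differ
  10010011
^ 11001000
----------
  01011011
Decimal: 147 ^ 200 = 91

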